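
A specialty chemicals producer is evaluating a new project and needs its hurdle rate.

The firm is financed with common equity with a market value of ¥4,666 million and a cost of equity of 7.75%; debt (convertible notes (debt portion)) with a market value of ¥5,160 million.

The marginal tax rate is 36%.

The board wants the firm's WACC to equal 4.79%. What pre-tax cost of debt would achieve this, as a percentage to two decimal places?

Total capital V = 4666 + 5160 = 9826.
Equity weight = 4666/9826 = 0.4749.
Convertible notes (debt portion) weight = 5160/9826 = 0.5251.
Equity contribution = 0.4749 × 7.75% = 3.6802%.
Remaining for debt = 4.79% − 3.6802% = 1.1098%.
Rd × (1 − 36%) × 0.5251 = 1.1098%  ⇒  Rd = 3.3022%.

3.30%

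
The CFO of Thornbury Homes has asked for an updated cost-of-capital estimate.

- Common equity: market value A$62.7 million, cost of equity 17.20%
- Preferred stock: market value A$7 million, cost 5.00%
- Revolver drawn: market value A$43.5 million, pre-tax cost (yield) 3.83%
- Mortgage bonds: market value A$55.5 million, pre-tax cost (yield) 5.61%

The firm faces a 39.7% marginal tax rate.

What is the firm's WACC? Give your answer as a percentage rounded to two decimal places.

8.31%

Total capital V = 62.7 + 7 + 43.5 + 55.5 = 168.7.
Equity: weight = 62.7/168.7 = 0.3717; cost = 17.2%.
Preferred: weight = 7/168.7 = 0.0415; cost = 5%.
Revolver drawn: weight = 43.5/168.7 = 0.2579; after-tax cost = 3.83% × (1 − 39.7%) = 2.3095%.
Mortgage bonds: weight = 55.5/168.7 = 0.3290; after-tax cost = 5.61% × (1 − 39.7%) = 3.3828%.
WACC = 0.3717 × 17.2000% + 0.0415 × 5.0000% + 0.2579 × 2.3095% + 0.3290 × 3.3828% = 8.3085%.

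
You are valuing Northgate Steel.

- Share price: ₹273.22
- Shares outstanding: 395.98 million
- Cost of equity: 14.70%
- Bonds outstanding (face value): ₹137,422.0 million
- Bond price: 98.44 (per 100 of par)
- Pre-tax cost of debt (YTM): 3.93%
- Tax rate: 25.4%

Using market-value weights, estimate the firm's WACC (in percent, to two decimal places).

8.16%

Market value of equity E = 273.22 × 395.98m = 108189.6556m. Market value of debt D = 137422m × 98.44/100 = 135278.2168m.
Total capital V = 108189.6556 + 135278.2168 = 243467.8724.
Equity: weight = 108189.6556/243467.8724 = 0.4444; cost = 14.7%.
Bonds outstanding: weight = 135278.2168/243467.8724 = 0.5556; after-tax cost = 3.93% × (1 − 25.4%) = 2.9318%.
WACC = 0.4444 × 14.7000% + 0.5556 × 2.9318% = 8.1612%.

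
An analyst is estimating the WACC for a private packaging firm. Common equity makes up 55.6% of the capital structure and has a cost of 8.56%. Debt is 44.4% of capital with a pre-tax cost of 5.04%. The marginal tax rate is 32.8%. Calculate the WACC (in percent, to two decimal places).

After-tax cost of debt = 5.04% × (1 − 32.8%) = 3.3869%.
WACC = 0.556 × 8.5600% + 0.444 × 3.3869% = 6.2631%.

6.26%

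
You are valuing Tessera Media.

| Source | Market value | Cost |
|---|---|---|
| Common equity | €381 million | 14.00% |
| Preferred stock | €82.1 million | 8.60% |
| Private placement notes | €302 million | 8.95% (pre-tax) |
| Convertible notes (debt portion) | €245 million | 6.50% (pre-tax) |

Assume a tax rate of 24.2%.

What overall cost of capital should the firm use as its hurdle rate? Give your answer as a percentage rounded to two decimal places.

9.20%

Total capital V = 381 + 82.1 + 302 + 245 = 1010.1.
Equity: weight = 381/1010.1 = 0.3772; cost = 14%.
Preferred: weight = 82.1/1010.1 = 0.0813; cost = 8.6%.
Private placement notes: weight = 302/1010.1 = 0.2990; after-tax cost = 8.95% × (1 − 24.2%) = 6.7841%.
Convertible notes (debt portion): weight = 245/1010.1 = 0.2426; after-tax cost = 6.5% × (1 − 24.2%) = 4.9270%.
WACC = 0.3772 × 14.0000% + 0.0813 × 8.6000% + 0.2990 × 6.7841% + 0.2426 × 4.9270% = 9.2030%.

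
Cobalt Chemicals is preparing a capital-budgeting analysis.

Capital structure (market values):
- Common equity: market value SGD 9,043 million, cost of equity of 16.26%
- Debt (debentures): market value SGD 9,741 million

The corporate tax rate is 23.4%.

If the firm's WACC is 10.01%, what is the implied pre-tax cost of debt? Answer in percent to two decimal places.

Total capital V = 9043 + 9741 = 18784.
Equity weight = 9043/18784 = 0.4814.
Debentures weight = 9741/18784 = 0.5186.
Equity contribution = 0.4814 × 16.26% = 7.8279%.
Remaining for debt = 10.01% − 7.8279% = 2.1821%.
Rd × (1 − 23.4%) × 0.5186 = 2.1821%  ⇒  Rd = 5.4933%.

5.49%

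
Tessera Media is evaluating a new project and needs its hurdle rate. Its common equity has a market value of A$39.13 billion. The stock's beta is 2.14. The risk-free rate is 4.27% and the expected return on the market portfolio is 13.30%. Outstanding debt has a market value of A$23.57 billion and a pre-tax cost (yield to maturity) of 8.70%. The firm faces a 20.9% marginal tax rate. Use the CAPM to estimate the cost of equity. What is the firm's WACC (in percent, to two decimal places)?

17.31%

Market risk premium = 13.3% − 4.27% = 9.03%.
Cost of equity via CAPM: Re = 4.27% + 2.14 × 9.03% = 23.5942%.
Total capital V = 39.13 + 23.57 = 62.7.
Equity: weight = 39.13/62.7 = 0.6241; cost = 23.5942%.
Debt: weight = 23.57/62.7 = 0.3759; after-tax cost = 8.7% × (1 − 20.9%) = 6.8817%.
WACC = 0.6241 × 23.5942% + 0.3759 × 6.8817% = 17.3117%.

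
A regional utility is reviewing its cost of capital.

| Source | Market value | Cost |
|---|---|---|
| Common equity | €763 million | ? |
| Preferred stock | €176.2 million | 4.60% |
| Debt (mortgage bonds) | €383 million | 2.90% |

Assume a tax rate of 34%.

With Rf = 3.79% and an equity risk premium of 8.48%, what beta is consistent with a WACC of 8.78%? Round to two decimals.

Total capital V = 763 + 176.2 + 383 = 1322.2.
Equity weight = 763/1322.2 = 0.5771.
Preferred weight = 176.2/1322.2 = 0.1333.
Mortgage bonds weight = 383/1322.2 = 0.2897.
Debt contribution = 0.2897 × 2.9% × (1 − 34%) = 0.5544%.
Preferred contribution = 0.1333 × 4.6% = 0.6130%.
Required equity contribution = 8.78% − 1.1674% = 7.6126%  ⇒  Re = 13.1918%.
CAPM: 13.1918% = 3.79% + β × 8.48%  ⇒  β = 1.1087.

1.11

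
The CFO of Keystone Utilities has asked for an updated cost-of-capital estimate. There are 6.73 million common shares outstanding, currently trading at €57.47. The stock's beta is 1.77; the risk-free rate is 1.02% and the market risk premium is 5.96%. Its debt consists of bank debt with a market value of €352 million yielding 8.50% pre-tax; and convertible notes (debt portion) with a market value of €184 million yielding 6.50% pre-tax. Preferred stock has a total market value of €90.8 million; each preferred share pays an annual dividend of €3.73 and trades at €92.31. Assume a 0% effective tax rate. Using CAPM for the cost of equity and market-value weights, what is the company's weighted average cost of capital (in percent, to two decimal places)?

Cost of equity via CAPM: Re = 1.02% + 1.77 × 5.96% = 11.5692%.
Cost of preferred: Rp = 3.73 / 92.31 = 4.0407%.
Market value of equity E = 57.47 × 6.73m = 386.7731m.
Total capital V = 386.7731 + 90.8 + 352 + 184 = 1013.5731.
Equity: weight = 386.7731/1013.5731 = 0.3816; cost = 11.5692%.
Preferred: weight = 90.8/1013.5731 = 0.0896; cost = 4.0407%.
Bank debt: weight = 352/1013.5731 = 0.3473; after-tax cost = 8.5% × (1 − 0%) = 8.5000%.
Convertible notes (debt portion): weight = 184/1013.5731 = 0.1815; after-tax cost = 6.5% × (1 − 0%) = 6.5000%.
WACC = 0.3816 × 11.5692% + 0.0896 × 4.0407% + 0.3473 × 8.5000% + 0.1815 × 6.5000% = 8.9086%.

8.91%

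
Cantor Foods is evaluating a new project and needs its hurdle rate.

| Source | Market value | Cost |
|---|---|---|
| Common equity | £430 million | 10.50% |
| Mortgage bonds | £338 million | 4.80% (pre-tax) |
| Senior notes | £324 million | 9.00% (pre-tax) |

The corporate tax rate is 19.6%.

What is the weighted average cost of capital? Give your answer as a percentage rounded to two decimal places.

Total capital V = 430 + 338 + 324 = 1092.
Equity: weight = 430/1092 = 0.3938; cost = 10.5%.
Mortgage bonds: weight = 338/1092 = 0.3095; after-tax cost = 4.8% × (1 − 19.6%) = 3.8592%.
Senior notes: weight = 324/1092 = 0.2967; after-tax cost = 9% × (1 − 19.6%) = 7.2360%.
WACC = 0.3938 × 10.5000% + 0.3095 × 3.8592% + 0.2967 × 7.2360% = 7.4761%.

7.48%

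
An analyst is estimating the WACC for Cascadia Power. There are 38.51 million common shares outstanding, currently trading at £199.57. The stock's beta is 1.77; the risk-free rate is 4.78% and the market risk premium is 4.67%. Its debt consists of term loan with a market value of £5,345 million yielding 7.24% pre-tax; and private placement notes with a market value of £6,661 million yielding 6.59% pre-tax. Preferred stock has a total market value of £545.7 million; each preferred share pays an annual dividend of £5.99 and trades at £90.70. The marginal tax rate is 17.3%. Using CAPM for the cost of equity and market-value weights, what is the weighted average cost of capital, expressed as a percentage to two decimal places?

8.51%

Cost of equity via CAPM: Re = 4.78% + 1.77 × 4.67% = 13.0459%.
Cost of preferred: Rp = 5.99 / 90.7 = 6.6042%.
Market value of equity E = 199.57 × 38.51m = 7685.4407m.
Total capital V = 7685.4407 + 545.7 + 5345 + 6661 = 20237.1407.
Equity: weight = 7685.4407/20237.1407 = 0.3798; cost = 13.0459%.
Preferred: weight = 545.7/20237.1407 = 0.0270; cost = 6.6042%.
Term loan: weight = 5345/20237.1407 = 0.2641; after-tax cost = 7.24% × (1 − 17.3%) = 5.9875%.
Private placement notes: weight = 6661/20237.1407 = 0.3291; after-tax cost = 6.59% × (1 − 17.3%) = 5.4499%.
WACC = 0.3798 × 13.0459% + 0.0270 × 6.6042% + 0.2641 × 5.9875% + 0.3291 × 5.4499% = 8.5077%.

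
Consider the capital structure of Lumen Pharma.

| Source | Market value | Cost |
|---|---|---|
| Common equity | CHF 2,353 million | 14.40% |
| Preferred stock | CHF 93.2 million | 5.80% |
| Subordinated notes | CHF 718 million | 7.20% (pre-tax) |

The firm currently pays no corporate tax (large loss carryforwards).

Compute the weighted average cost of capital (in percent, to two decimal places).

Total capital V = 2353 + 93.2 + 718 = 3164.2.
Equity: weight = 2353/3164.2 = 0.7436; cost = 14.4%.
Preferred: weight = 93.2/3164.2 = 0.0295; cost = 5.8%.
Subordinated notes: weight = 718/3164.2 = 0.2269; after-tax cost = 7.2% × (1 − 0%) = 7.2000%.
WACC = 0.7436 × 14.4000% + 0.0295 × 5.8000% + 0.2269 × 7.2000% = 12.5129%.

12.51%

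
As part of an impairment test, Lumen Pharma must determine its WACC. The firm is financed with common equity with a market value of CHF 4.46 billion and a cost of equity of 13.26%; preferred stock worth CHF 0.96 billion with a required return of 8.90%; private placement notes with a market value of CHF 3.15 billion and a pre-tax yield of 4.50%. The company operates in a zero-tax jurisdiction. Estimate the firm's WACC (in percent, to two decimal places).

9.55%

Total capital V = 4.46 + 0.96 + 3.15 = 8.57.
Equity: weight = 4.46/8.57 = 0.5204; cost = 13.26%.
Preferred: weight = 0.96/8.57 = 0.1120; cost = 8.9%.
Private placement notes: weight = 3.15/8.57 = 0.3676; after-tax cost = 4.5% × (1 − 0%) = 4.5000%.
WACC = 0.5204 × 13.2600% + 0.1120 × 8.9000% + 0.3676 × 4.5000% = 9.5518%.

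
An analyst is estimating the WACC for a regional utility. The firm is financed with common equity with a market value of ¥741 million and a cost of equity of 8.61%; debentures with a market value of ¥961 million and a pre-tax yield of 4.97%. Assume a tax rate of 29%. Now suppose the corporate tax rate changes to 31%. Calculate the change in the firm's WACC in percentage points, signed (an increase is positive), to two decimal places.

Current WACC:
Total capital V = 741 + 961 = 1702.
Equity: weight = 741/1702 = 0.4354; cost = 8.61%.
Debentures: weight = 961/1702 = 0.5646; after-tax cost = 4.97% × (1 − 29%) = 3.5287%.
WACC = 0.4354 × 8.6100% + 0.5646 × 3.5287% = 5.7409%.
After the change:
Total capital V = 741 + 961 = 1702.
Equity: weight = 741/1702 = 0.4354; cost = 8.61%.
Debentures: weight = 961/1702 = 0.5646; after-tax cost = 4.97% × (1 − 31%) = 3.4293%.
WACC = 0.4354 × 8.6100% + 0.5646 × 3.4293% = 5.6848%.
Change in WACC = 5.6848% − 5.7409% = -0.0561 pp.

-0.06 pp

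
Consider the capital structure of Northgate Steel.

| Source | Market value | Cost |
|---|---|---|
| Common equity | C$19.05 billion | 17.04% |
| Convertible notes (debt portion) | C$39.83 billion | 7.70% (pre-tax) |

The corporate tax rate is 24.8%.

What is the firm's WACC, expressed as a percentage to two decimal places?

Total capital V = 19.05 + 39.83 = 58.88.
Equity: weight = 19.05/58.88 = 0.3235; cost = 17.04%.
Convertible notes (debt portion): weight = 39.83/58.88 = 0.6765; after-tax cost = 7.7% × (1 − 24.8%) = 5.7904%.
WACC = 0.3235 × 17.0400% + 0.6765 × 5.7904% = 9.4301%.

9.43%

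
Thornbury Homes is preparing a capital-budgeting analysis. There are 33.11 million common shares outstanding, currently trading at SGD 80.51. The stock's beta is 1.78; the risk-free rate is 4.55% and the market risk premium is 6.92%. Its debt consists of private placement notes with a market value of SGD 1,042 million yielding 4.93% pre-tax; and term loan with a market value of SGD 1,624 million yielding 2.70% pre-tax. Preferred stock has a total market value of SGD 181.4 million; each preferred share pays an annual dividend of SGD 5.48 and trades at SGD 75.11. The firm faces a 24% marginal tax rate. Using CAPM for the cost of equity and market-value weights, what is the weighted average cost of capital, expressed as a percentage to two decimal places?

Cost of equity via CAPM: Re = 4.55% + 1.78 × 6.92% = 16.8676%.
Cost of preferred: Rp = 5.48 / 75.11 = 7.2960%.
Market value of equity E = 80.51 × 33.11m = 2665.6861m.
Total capital V = 2665.6861 + 181.4 + 1042 + 1624 = 5513.0861.
Equity: weight = 2665.6861/5513.0861 = 0.4835; cost = 16.8676%.
Preferred: weight = 181.4/5513.0861 = 0.0329; cost = 7.296%.
Private placement notes: weight = 1042/5513.0861 = 0.1890; after-tax cost = 4.93% × (1 − 24%) = 3.7468%.
Term loan: weight = 1624/5513.0861 = 0.2946; after-tax cost = 2.7% × (1 − 24%) = 2.0520%.
WACC = 0.4835 × 16.8676% + 0.0329 × 7.2960% + 0.1890 × 3.7468% + 0.2946 × 2.0520% = 9.7085%.

9.71%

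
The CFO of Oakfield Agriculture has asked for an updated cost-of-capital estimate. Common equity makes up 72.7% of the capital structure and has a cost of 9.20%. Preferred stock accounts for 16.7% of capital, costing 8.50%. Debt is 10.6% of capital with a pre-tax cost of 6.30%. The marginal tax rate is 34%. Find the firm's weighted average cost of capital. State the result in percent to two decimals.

After-tax cost of debt = 6.3% × (1 − 34%) = 4.1580%.
WACC = 0.727 × 9.2000% + 0.167 × 8.5000% + 0.106 × 4.1580% = 8.5486%.

8.55%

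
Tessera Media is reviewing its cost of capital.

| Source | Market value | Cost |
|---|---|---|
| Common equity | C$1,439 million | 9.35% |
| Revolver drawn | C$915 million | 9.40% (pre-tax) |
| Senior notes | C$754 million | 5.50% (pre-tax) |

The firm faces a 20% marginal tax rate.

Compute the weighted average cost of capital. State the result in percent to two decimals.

Total capital V = 1439 + 915 + 754 = 3108.
Equity: weight = 1439/3108 = 0.4630; cost = 9.35%.
Revolver drawn: weight = 915/3108 = 0.2944; after-tax cost = 9.4% × (1 − 20%) = 7.5200%.
Senior notes: weight = 754/3108 = 0.2426; after-tax cost = 5.5% × (1 − 20%) = 4.4000%.
WACC = 0.4630 × 9.3500% + 0.2944 × 7.5200% + 0.2426 × 4.4000% = 7.6104%.

7.61%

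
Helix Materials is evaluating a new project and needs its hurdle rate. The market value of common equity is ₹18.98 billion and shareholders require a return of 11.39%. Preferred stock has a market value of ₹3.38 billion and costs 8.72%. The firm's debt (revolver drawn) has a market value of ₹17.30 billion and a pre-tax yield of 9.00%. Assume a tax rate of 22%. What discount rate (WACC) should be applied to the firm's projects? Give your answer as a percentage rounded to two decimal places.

9.26%

Total capital V = 18.98 + 3.38 + 17.3 = 39.66.
Equity: weight = 18.98/39.66 = 0.4786; cost = 11.39%.
Preferred: weight = 3.38/39.66 = 0.0852; cost = 8.72%.
Revolver drawn: weight = 17.3/39.66 = 0.4362; after-tax cost = 9% × (1 − 22%) = 7.0200%.
WACC = 0.4786 × 11.3900% + 0.0852 × 8.7200% + 0.4362 × 7.0200% = 9.2562%.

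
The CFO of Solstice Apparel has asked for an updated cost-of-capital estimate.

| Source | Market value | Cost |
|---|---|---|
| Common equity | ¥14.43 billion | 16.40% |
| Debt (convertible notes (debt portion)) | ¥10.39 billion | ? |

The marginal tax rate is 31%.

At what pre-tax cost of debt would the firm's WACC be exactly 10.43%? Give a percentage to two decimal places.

3.10%

Total capital V = 14.43 + 10.39 = 24.82.
Equity weight = 14.43/24.82 = 0.5814.
Convertible notes (debt portion) weight = 10.39/24.82 = 0.4186.
Equity contribution = 0.5814 × 16.4% = 9.5347%.
Remaining for debt = 10.43% − 9.5347% = 0.8953%.
Rd × (1 − 31%) × 0.4186 = 0.8953%  ⇒  Rd = 3.0995%.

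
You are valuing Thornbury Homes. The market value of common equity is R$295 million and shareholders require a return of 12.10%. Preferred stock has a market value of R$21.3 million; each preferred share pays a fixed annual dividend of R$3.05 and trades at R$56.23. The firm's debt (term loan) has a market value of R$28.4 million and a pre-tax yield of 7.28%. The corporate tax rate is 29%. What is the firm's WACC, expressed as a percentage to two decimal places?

Cost of preferred: Rp = 3.05 / 56.23 = 5.4242%.
Total capital V = 295 + 21.3 + 28.4 = 344.7.
Equity: weight = 295/344.7 = 0.8558; cost = 12.1%.
Preferred: weight = 21.3/344.7 = 0.0618; cost = 5.4242%.
Term loan: weight = 28.4/344.7 = 0.0824; after-tax cost = 7.28% × (1 − 29%) = 5.1688%.
WACC = 0.8558 × 12.1000% + 0.0618 × 5.4242% + 0.0824 × 5.1688% = 11.1164%.

11.12%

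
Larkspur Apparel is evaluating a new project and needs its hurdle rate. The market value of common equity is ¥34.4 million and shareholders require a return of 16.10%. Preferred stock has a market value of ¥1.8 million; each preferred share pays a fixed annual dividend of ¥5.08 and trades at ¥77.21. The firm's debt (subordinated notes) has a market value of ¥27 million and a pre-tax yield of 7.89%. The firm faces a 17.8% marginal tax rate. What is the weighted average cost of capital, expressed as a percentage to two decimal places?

11.72%

Cost of preferred: Rp = 5.08 / 77.21 = 6.5795%.
Total capital V = 34.4 + 1.8 + 27 = 63.2.
Equity: weight = 34.4/63.2 = 0.5443; cost = 16.1%.
Preferred: weight = 1.8/63.2 = 0.0285; cost = 6.5795%.
Subordinated notes: weight = 27/63.2 = 0.4272; after-tax cost = 7.89% × (1 − 17.8%) = 6.4856%.
WACC = 0.5443 × 16.1000% + 0.0285 × 6.5795% + 0.4272 × 6.4856% = 11.7214%.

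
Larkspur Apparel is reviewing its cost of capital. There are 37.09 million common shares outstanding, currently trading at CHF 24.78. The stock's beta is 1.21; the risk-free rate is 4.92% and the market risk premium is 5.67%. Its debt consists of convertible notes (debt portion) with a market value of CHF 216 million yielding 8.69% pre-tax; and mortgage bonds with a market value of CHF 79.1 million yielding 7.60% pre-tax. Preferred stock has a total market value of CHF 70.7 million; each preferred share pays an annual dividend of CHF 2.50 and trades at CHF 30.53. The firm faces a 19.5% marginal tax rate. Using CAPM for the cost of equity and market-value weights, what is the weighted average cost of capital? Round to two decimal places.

Cost of equity via CAPM: Re = 4.92% + 1.21 × 5.67% = 11.7807%.
Cost of preferred: Rp = 2.5 / 30.53 = 8.1887%.
Market value of equity E = 24.78 × 37.09m = 919.0902m.
Total capital V = 919.0902 + 70.7 + 216 + 79.1 = 1284.8902.
Equity: weight = 919.0902/1284.8902 = 0.7153; cost = 11.7807%.
Preferred: weight = 70.7/1284.8902 = 0.0550; cost = 8.1887%.
Convertible notes (debt portion): weight = 216/1284.8902 = 0.1681; after-tax cost = 8.69% × (1 − 19.5%) = 6.9954%.
Mortgage bonds: weight = 79.1/1284.8902 = 0.0616; after-tax cost = 7.6% × (1 − 19.5%) = 6.1180%.
WACC = 0.7153 × 11.7807% + 0.0550 × 8.1887% + 0.1681 × 6.9954% + 0.0616 × 6.1180% = 10.4300%.

10.43%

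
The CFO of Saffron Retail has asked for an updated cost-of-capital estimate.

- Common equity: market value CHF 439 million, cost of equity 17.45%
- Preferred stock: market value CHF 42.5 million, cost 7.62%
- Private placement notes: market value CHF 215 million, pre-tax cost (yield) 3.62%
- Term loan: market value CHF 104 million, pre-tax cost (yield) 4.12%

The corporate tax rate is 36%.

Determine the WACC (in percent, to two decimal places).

10.94%

Total capital V = 439 + 42.5 + 215 + 104 = 800.5.
Equity: weight = 439/800.5 = 0.5484; cost = 17.45%.
Preferred: weight = 42.5/800.5 = 0.0531; cost = 7.62%.
Private placement notes: weight = 215/800.5 = 0.2686; after-tax cost = 3.62% × (1 − 36%) = 2.3168%.
Term loan: weight = 104/800.5 = 0.1299; after-tax cost = 4.12% × (1 − 36%) = 2.6368%.
WACC = 0.5484 × 17.4500% + 0.0531 × 7.6200% + 0.2686 × 2.3168% + 0.1299 × 2.6368% = 10.9391%.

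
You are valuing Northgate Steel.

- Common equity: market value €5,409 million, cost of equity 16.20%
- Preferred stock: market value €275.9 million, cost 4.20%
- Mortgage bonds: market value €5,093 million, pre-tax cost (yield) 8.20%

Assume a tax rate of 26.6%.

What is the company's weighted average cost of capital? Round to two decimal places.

Total capital V = 5409 + 275.9 + 5093 = 10777.9.
Equity: weight = 5409/10777.9 = 0.5019; cost = 16.2%.
Preferred: weight = 275.9/10777.9 = 0.0256; cost = 4.2%.
Mortgage bonds: weight = 5093/10777.9 = 0.4725; after-tax cost = 8.2% × (1 − 26.6%) = 6.0188%.
WACC = 0.5019 × 16.2000% + 0.0256 × 4.2000% + 0.4725 × 6.0188% = 11.0818%.

11.08%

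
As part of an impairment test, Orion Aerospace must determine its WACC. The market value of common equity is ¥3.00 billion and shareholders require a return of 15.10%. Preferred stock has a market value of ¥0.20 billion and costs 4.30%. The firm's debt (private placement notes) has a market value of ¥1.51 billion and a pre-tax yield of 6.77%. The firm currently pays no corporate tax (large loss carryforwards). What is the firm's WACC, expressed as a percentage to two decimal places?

11.97%

Total capital V = 3 + 0.2 + 1.51 = 4.71.
Equity: weight = 3/4.71 = 0.6369; cost = 15.1%.
Preferred: weight = 0.2/4.71 = 0.0425; cost = 4.3%.
Private placement notes: weight = 1.51/4.71 = 0.3206; after-tax cost = 6.77% × (1 − 0%) = 6.7700%.
WACC = 0.6369 × 15.1000% + 0.0425 × 4.3000% + 0.3206 × 6.7700% = 11.9708%.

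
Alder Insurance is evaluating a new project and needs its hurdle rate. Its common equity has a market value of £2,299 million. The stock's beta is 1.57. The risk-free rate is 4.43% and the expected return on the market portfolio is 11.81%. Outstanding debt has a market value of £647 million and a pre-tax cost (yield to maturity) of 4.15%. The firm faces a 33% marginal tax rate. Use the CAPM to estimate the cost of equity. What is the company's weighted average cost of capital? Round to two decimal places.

13.11%

Market risk premium = 11.81% − 4.43% = 7.38%.
Cost of equity via CAPM: Re = 4.43% + 1.57 × 7.38% = 16.0166%.
Total capital V = 2299 + 647 = 2946.
Equity: weight = 2299/2946 = 0.7804; cost = 16.0166%.
Debt: weight = 647/2946 = 0.2196; after-tax cost = 4.15% × (1 − 33%) = 2.7805%.
WACC = 0.7804 × 16.0166% + 0.2196 × 2.7805% = 13.1097%.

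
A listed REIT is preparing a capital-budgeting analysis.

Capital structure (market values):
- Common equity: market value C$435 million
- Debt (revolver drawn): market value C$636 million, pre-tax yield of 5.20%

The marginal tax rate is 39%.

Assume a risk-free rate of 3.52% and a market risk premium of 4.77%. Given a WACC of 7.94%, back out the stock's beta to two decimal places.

Total capital V = 435 + 636 = 1071.
Equity weight = 435/1071 = 0.4062.
Revolver drawn weight = 636/1071 = 0.5938.
Debt contribution = 0.5938 × 5.2% × (1 − 39%) = 1.8837%.
Required equity contribution = 7.94% − 1.8837% = 6.0563%  ⇒  Re = 14.9111%.
CAPM: 14.9111% = 3.52% + β × 4.77%  ⇒  β = 2.3881.

2.39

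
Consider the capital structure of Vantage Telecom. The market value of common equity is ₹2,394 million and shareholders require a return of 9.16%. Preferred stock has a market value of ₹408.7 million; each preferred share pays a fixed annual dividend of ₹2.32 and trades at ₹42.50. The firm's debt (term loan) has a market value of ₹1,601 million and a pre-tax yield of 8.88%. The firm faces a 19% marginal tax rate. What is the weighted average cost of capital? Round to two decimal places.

8.10%

Cost of preferred: Rp = 2.32 / 42.5 = 5.4588%.
Total capital V = 2394 + 408.7 + 1601 = 4403.7.
Equity: weight = 2394/4403.7 = 0.5436; cost = 9.16%.
Preferred: weight = 408.7/4403.7 = 0.0928; cost = 5.4588%.
Term loan: weight = 1601/4403.7 = 0.3636; after-tax cost = 8.88% × (1 − 19%) = 7.1928%.
WACC = 0.5436 × 9.1600% + 0.0928 × 5.4588% + 0.3636 × 7.1928% = 8.1013%.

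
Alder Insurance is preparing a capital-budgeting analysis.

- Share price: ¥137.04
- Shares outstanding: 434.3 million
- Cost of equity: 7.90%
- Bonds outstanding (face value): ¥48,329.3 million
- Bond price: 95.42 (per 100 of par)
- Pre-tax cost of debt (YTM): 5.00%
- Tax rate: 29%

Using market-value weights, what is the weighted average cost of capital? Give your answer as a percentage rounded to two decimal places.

Market value of equity E = 137.04 × 434.3m = 59516.472m. Market value of debt D = 48329.3m × 95.42/100 = 46115.81806m.
Total capital V = 59516.472 + 46115.81806 = 105632.29006.
Equity: weight = 59516.472/105632.29006 = 0.5634; cost = 7.9%.
Bonds outstanding: weight = 46115.81806/105632.29006 = 0.4366; after-tax cost = 5% × (1 − 29%) = 3.5500%.
WACC = 0.5634 × 7.9000% + 0.4366 × 3.5500% = 6.0009%.

6.00%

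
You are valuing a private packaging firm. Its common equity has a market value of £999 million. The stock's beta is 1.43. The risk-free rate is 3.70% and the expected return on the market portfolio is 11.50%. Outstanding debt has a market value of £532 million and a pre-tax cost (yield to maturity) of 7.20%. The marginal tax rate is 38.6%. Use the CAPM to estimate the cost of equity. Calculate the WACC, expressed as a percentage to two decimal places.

11.23%

Market risk premium = 11.5% − 3.7% = 7.8%.
Cost of equity via CAPM: Re = 3.7% + 1.43 × 7.8% = 14.8540%.
Total capital V = 999 + 532 = 1531.
Equity: weight = 999/1531 = 0.6525; cost = 14.854%.
Debt: weight = 532/1531 = 0.3475; after-tax cost = 7.2% × (1 − 38.6%) = 4.4208%.
WACC = 0.6525 × 14.8540% + 0.3475 × 4.4208% = 11.2286%.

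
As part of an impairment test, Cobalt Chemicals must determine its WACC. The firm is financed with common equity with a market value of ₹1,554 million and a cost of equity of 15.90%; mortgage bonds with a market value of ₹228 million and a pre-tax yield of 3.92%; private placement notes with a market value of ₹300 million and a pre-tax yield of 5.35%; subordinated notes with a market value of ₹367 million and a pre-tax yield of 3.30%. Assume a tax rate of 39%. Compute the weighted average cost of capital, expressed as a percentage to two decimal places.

11.01%

Total capital V = 1554 + 228 + 300 + 367 = 2449.
Equity: weight = 1554/2449 = 0.6345; cost = 15.9%.
Mortgage bonds: weight = 228/2449 = 0.0931; after-tax cost = 3.92% × (1 − 39%) = 2.3912%.
Private placement notes: weight = 300/2449 = 0.1225; after-tax cost = 5.35% × (1 − 39%) = 3.2635%.
Subordinated notes: weight = 367/2449 = 0.1499; after-tax cost = 3.3% × (1 − 39%) = 2.0130%.
WACC = 0.6345 × 15.9000% + 0.0931 × 2.3912% + 0.1225 × 3.2635% + 0.1499 × 2.0130% = 11.0133%.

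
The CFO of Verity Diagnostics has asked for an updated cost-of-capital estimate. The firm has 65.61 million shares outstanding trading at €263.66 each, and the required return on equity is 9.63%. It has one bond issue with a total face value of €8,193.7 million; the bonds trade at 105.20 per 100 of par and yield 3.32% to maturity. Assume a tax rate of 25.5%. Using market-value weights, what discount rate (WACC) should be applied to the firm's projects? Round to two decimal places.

7.25%

Market value of equity E = 263.66 × 65.61m = 17298.7326m. Market value of debt D = 8193.7m × 105.2/100 = 8619.7724m.
Total capital V = 17298.7326 + 8619.7724 = 25918.505.
Equity: weight = 17298.7326/25918.505 = 0.6674; cost = 9.63%.
Bonds outstanding: weight = 8619.7724/25918.505 = 0.3326; after-tax cost = 3.32% × (1 − 25.5%) = 2.4734%.
WACC = 0.6674 × 9.6300% + 0.3326 × 2.4734% = 7.2499%.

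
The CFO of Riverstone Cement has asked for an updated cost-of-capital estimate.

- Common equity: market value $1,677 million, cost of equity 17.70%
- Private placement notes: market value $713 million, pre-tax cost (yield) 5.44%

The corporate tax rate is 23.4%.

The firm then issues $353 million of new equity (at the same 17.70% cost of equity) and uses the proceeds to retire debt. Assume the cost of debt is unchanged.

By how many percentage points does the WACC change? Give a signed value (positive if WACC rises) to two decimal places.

+2.00 pp

Current WACC:
Total capital V = 1677 + 713 = 2390.
Equity: weight = 1677/2390 = 0.7017; cost = 17.7%.
Private placement notes: weight = 713/2390 = 0.2983; after-tax cost = 5.44% × (1 − 23.4%) = 4.1670%.
WACC = 0.7017 × 17.7000% + 0.2983 × 4.1670% = 13.6628%.
After the change:
Total capital V = 2030 + 360 = 2390.
Equity: weight = 2030/2390 = 0.8494; cost = 17.7%.
Private placement notes: weight = 360/2390 = 0.1506; after-tax cost = 5.44% × (1 − 23.4%) = 4.1670%.
WACC = 0.8494 × 17.7000% + 0.1506 × 4.1670% = 15.6616%.
Change in WACC = 15.6616% − 13.6628% = 1.9988 pp.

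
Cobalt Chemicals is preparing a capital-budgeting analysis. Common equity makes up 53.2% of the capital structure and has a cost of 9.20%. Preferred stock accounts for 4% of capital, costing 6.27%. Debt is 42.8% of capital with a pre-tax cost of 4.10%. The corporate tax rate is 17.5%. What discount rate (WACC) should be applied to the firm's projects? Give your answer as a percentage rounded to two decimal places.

6.59%

After-tax cost of debt = 4.1% × (1 − 17.5%) = 3.3825%.
WACC = 0.532 × 9.2000% + 0.040 × 6.2700% + 0.428 × 3.3825% = 6.5929%.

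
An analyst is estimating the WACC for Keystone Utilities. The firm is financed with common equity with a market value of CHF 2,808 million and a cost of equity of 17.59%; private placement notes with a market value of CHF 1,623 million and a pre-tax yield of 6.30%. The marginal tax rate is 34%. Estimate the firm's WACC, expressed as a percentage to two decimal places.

12.67%

Total capital V = 2808 + 1623 = 4431.
Equity: weight = 2808/4431 = 0.6337; cost = 17.59%.
Private placement notes: weight = 1623/4431 = 0.3663; after-tax cost = 6.3% × (1 − 34%) = 4.1580%.
WACC = 0.6337 × 17.5900% + 0.3663 × 4.1580% = 12.6701%.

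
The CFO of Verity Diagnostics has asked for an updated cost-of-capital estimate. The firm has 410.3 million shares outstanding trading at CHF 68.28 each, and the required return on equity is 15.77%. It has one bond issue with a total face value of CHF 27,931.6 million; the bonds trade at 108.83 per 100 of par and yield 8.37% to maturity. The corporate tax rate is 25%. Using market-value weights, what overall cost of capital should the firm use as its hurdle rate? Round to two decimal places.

Market value of equity E = 68.28 × 410.3m = 28015.284m. Market value of debt D = 27931.6m × 108.83/100 = 30397.96028m.
Total capital V = 28015.284 + 30397.96028 = 58413.24428.
Equity: weight = 28015.284/58413.24428 = 0.4796; cost = 15.77%.
Bonds outstanding: weight = 30397.96028/58413.24428 = 0.5204; after-tax cost = 8.37% × (1 − 25%) = 6.2775%.
WACC = 0.4796 × 15.7700% + 0.5204 × 6.2775% = 10.8302%.

10.83%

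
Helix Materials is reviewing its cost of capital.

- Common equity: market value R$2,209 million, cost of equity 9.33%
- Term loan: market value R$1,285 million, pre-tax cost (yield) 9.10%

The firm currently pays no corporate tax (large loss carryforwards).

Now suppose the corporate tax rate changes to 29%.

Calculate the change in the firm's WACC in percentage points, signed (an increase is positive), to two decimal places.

-0.97 pp

Current WACC:
Total capital V = 2209 + 1285 = 3494.
Equity: weight = 2209/3494 = 0.6322; cost = 9.33%.
Term loan: weight = 1285/3494 = 0.3678; after-tax cost = 9.1% × (1 − 0%) = 9.1000%.
WACC = 0.6322 × 9.3300% + 0.3678 × 9.1000% = 9.2454%.
After the change:
Total capital V = 2209 + 1285 = 3494.
Equity: weight = 2209/3494 = 0.6322; cost = 9.33%.
Term loan: weight = 1285/3494 = 0.3678; after-tax cost = 9.1% × (1 − 29%) = 6.4610%.
WACC = 0.6322 × 9.3300% + 0.3678 × 6.4610% = 8.2749%.
Change in WACC = 8.2749% − 9.2454% = -0.9706 pp.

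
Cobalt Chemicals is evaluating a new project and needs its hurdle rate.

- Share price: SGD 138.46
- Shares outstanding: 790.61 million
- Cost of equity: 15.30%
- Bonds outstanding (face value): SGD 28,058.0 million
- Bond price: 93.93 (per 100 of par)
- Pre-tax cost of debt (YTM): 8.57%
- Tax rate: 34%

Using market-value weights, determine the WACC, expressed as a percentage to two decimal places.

Market value of equity E = 138.46 × 790.61m = 109467.8606m. Market value of debt D = 28058m × 93.93/100 = 26354.8794m.
Total capital V = 109467.8606 + 26354.8794 = 135822.74.
Equity: weight = 109467.8606/135822.74 = 0.8060; cost = 15.3%.
Bonds outstanding: weight = 26354.8794/135822.74 = 0.1940; after-tax cost = 8.57% × (1 − 34%) = 5.6562%.
WACC = 0.8060 × 15.3000% + 0.1940 × 5.6562% = 13.4287%.

13.43%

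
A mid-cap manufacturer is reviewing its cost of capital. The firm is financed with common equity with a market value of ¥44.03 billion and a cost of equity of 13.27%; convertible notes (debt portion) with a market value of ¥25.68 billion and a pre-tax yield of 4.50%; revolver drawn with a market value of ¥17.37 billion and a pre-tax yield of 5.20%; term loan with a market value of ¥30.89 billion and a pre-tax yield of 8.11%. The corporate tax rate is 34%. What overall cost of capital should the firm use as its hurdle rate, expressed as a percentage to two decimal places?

7.51%

Total capital V = 44.03 + 25.68 + 17.37 + 30.89 = 117.97.
Equity: weight = 44.03/117.97 = 0.3732; cost = 13.27%.
Convertible notes (debt portion): weight = 25.68/117.97 = 0.2177; after-tax cost = 4.5% × (1 − 34%) = 2.9700%.
Revolver drawn: weight = 17.37/117.97 = 0.1472; after-tax cost = 5.2% × (1 − 34%) = 3.4320%.
Term loan: weight = 30.89/117.97 = 0.2618; after-tax cost = 8.11% × (1 − 34%) = 5.3526%.
WACC = 0.3732 × 13.2700% + 0.2177 × 2.9700% + 0.1472 × 3.4320% + 0.2618 × 5.3526% = 7.5062%.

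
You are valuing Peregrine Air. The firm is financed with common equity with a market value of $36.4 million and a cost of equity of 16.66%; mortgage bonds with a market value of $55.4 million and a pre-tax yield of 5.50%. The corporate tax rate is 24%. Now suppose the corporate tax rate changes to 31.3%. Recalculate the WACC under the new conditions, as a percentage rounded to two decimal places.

8.89%

After the change:
Total capital V = 36.4 + 55.4 = 91.8.
Equity: weight = 36.4/91.8 = 0.3965; cost = 16.66%.
Mortgage bonds: weight = 55.4/91.8 = 0.6035; after-tax cost = 5.5% × (1 − 31.3%) = 3.7785%.
WACC = 0.3965 × 16.6600% + 0.6035 × 3.7785% = 8.8862%.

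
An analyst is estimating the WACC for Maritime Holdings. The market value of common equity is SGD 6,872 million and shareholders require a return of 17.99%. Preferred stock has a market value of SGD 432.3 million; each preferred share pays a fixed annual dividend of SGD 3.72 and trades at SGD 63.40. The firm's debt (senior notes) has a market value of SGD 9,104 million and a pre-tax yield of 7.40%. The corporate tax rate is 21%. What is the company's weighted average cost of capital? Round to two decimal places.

Cost of preferred: Rp = 3.72 / 63.4 = 5.8675%.
Total capital V = 6872 + 432.3 + 9104 = 16408.3.
Equity: weight = 6872/16408.3 = 0.4188; cost = 17.99%.
Preferred: weight = 432.3/16408.3 = 0.0263; cost = 5.8675%.
Senior notes: weight = 9104/16408.3 = 0.5548; after-tax cost = 7.4% × (1 − 21%) = 5.8460%.
WACC = 0.4188 × 17.9900% + 0.0263 × 5.8675% + 0.5548 × 5.8460% = 10.9326%.

10.93%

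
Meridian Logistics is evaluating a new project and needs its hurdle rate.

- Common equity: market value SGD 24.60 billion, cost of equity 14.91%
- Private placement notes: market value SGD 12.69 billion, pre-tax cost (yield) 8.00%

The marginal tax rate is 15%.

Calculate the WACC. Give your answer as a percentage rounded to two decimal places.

12.15%

Total capital V = 24.6 + 12.69 = 37.29.
Equity: weight = 24.6/37.29 = 0.6597; cost = 14.91%.
Private placement notes: weight = 12.69/37.29 = 0.3403; after-tax cost = 8% × (1 − 15%) = 6.8000%.
WACC = 0.6597 × 14.9100% + 0.3403 × 6.8000% = 12.1501%.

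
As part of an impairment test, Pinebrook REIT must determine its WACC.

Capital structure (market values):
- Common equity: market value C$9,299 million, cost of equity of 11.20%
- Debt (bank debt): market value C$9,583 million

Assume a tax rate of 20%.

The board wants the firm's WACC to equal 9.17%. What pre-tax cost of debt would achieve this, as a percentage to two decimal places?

9.00%

Total capital V = 9299 + 9583 = 18882.
Equity weight = 9299/18882 = 0.4925.
Bank debt weight = 9583/18882 = 0.5075.
Equity contribution = 0.4925 × 11.2% = 5.5158%.
Remaining for debt = 9.17% − 5.5158% = 3.6542%.
Rd × (1 − 20%) × 0.5075 = 3.6542%  ⇒  Rd = 9.0002%.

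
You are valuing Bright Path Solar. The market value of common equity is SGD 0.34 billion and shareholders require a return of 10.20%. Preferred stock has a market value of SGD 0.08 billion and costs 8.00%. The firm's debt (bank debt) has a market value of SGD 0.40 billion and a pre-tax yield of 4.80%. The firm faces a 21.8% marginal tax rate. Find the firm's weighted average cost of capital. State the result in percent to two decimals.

6.84%

Total capital V = 0.34 + 0.08 + 0.4 = 0.82.
Equity: weight = 0.34/0.82 = 0.4146; cost = 10.2%.
Preferred: weight = 0.08/0.82 = 0.0976; cost = 8%.
Bank debt: weight = 0.4/0.82 = 0.4878; after-tax cost = 4.8% × (1 − 21.8%) = 3.7536%.
WACC = 0.4146 × 10.2000% + 0.0976 × 8.0000% + 0.4878 × 3.7536% = 6.8408%.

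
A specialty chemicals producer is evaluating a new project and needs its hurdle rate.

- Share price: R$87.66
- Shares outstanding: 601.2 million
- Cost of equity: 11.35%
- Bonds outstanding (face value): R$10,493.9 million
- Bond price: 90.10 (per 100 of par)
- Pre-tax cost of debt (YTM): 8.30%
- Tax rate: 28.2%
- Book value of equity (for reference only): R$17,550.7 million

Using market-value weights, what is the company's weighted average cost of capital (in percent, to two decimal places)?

Market value of equity E = 87.66 × 601.2m = 52701.192m. Market value of debt D = 10493.9m × 90.1/100 = 9455.0039m.
Total capital V = 52701.192 + 9455.0039 = 62156.1959.
Equity: weight = 52701.192/62156.1959 = 0.8479; cost = 11.35%.
Bonds outstanding: weight = 9455.0039/62156.1959 = 0.1521; after-tax cost = 8.3% × (1 − 28.2%) = 5.9594%.
WACC = 0.8479 × 11.3500% + 0.1521 × 5.9594% = 10.5300%.

10.53%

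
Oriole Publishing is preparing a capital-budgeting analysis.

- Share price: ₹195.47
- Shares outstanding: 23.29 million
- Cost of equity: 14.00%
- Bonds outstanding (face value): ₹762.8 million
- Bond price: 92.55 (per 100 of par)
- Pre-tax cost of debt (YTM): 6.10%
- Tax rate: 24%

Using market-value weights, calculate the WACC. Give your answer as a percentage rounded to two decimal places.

Market value of equity E = 195.47 × 23.29m = 4552.4963m. Market value of debt D = 762.8m × 92.55/100 = 705.9714m.
Total capital V = 4552.4963 + 705.9714 = 5258.4677.
Equity: weight = 4552.4963/5258.4677 = 0.8657; cost = 14%.
Bonds outstanding: weight = 705.9714/5258.4677 = 0.1343; after-tax cost = 6.1% × (1 − 24%) = 4.6360%.
WACC = 0.8657 × 14.0000% + 0.1343 × 4.6360% = 12.7428%.

12.74%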